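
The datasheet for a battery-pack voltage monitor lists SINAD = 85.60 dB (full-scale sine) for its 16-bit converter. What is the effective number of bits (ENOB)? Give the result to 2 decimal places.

13.93 bits

Inverting SNR = 6.02 N + 1.76: N_eff = (85.60 − 1.76)/6.02 = 13.9269.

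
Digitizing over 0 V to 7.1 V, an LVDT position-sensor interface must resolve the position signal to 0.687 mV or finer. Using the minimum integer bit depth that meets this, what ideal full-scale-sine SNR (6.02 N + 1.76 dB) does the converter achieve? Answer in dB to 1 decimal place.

Range is 7.1 V.
Need 2^N ≥ 7.1 V / 0.687 mV = 10330 → N_min = 14.
Ideal SNR at N = 14: 6.02·14 + 1.76 = 86.0 dB.

86.0 dB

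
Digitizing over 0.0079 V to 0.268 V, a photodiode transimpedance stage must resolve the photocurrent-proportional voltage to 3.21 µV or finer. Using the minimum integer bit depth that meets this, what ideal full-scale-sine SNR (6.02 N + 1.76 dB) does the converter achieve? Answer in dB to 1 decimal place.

104.1 dB

Span: 0.268 V − (0.0079 V) = 0.2601 V.
0.2601 V / 3.21 µV = 81030. Since 2^16 = 65536 and 2^17 = 131072, N = 17.
6.02(17) + 1.76 = 104.10 dB.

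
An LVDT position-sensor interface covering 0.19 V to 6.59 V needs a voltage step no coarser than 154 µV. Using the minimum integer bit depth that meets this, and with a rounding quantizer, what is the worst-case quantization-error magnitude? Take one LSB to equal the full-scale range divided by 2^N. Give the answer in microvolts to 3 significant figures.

The full-scale span is 6.59 − (0.19) = 6.4 V.
Required number of levels: 6.4/154 µV = 41558; smallest N with 2^N ≥ that is 16.
Step size = 6.4/65536 V = 97.656 µV.
Max error for round-to-nearest is LSB/2 = 48.8 µV.

48.8 µV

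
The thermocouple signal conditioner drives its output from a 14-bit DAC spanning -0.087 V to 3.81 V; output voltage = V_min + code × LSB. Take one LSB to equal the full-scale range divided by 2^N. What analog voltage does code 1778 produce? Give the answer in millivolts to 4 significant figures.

335.9 mV

The full-scale span is 3.81 − (-0.087) = 3.897 V. LSB = 3.897 V / 2^14.
V_out = -0.087 + 1778 × (3.897/16384) V
      = -0.087 + 0.422904 = 0.335904 V.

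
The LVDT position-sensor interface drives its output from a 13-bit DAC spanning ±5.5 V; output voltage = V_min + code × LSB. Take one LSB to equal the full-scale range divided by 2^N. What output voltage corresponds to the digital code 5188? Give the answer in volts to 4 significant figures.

Full-scale range = 5.5 V − (-5.5 V) = 11 V. LSB = 11 V / 2^13.
V_out = -5.5 + 5188 × (11/8192) V
      = -5.5 V + 6.96631 V = 1.46631 V.

1.466 V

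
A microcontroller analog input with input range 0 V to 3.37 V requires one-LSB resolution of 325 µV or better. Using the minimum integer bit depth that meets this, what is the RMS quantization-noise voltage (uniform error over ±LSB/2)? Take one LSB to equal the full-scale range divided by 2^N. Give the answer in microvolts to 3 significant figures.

V_FS = 3.37 V.
Required number of levels: 3.37/325 µV = 10369; smallest N with 2^N ≥ that is 14.
LSB = 3.37 V / 2^14 = 205.69 µV.
V_rms = LSB/√12 = 59.4 µV.

59.4 µV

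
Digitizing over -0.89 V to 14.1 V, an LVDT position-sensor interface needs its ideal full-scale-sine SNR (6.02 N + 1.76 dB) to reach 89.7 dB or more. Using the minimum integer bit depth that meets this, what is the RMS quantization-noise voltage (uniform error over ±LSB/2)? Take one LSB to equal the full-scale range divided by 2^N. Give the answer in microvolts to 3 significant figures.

132 µV

Span: 14.1 V − (-0.89 V) = 14.99 V.
N ≥ (89.7 − 1.76)/6.02 = 14.608 → N_min = 15.
LSB = 14.99 V ÷ 2^15 = 14.99/32768 V = 457.46 µV.
RMS noise = LSB/√12 = 132 µV.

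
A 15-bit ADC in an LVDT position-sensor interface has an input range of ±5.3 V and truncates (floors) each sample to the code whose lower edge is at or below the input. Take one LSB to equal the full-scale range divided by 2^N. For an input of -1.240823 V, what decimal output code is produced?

12548

Range = 5.3 − (-5.3) = 10.6 V. LSB = 10.6 V / 2^15 ≈ 323.5 µV.
V_in − V_min = -1.240823 − (-5.3) = 4.059177 V.
Divide by LSB: 4.059177 × 32768/10.6 = 12548.2181.
Truncating gives code 12548.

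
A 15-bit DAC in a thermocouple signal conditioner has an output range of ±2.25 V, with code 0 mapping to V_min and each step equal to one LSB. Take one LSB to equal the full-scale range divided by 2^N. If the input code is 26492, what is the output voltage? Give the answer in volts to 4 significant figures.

The full-scale span is 2.25 − (-2.25) = 4.5 V. LSB = 4.5 V / 2^15.
V_out = V_min + code × LSB = -2.25 V + 26492 × 4.5 V / 32768
      = -2.25 + 3.63812 = 1.38812 V.

1.388 V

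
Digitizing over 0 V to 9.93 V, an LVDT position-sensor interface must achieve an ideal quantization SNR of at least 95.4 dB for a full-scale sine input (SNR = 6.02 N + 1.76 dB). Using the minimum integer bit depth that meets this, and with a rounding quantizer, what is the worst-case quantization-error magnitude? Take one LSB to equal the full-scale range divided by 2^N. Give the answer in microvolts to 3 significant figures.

V_FS = 9.93 V.
Solving 6.02 N ≥ 95.4 − 1.76: N ≥ 15.555. Round up → N = 16.
LSB = 9.93 V ÷ 2^16 = 9.93/65536 V = 151.52 µV.
Max error for round-to-nearest is LSB/2 = 75.8 µV.

75.8 µV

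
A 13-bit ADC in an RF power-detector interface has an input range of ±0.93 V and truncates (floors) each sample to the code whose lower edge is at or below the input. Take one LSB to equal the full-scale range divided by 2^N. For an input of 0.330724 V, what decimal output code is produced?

Span: 0.93 V − (-0.93 V) = 1.86 V. LSB = 1.86 V / 2^13 ≈ 227.1 µV.
V_in − V_min = 0.330724 − (-0.93) = 1.260724 V.
Divide by LSB: 1.260724 × 8192/1.86 = 5552.6081.
Truncating gives code 5552.

5552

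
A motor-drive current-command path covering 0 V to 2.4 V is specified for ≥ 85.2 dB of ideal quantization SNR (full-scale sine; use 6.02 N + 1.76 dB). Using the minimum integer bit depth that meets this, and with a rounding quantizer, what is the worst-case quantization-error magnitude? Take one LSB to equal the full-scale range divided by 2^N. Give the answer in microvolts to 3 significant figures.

73.2 µV

Span = 2.4 V.
Solving 6.02 N ≥ 85.2 − 1.76: N ≥ 13.860. Round up → N = 14.
LSB = 2.4 V / 2^14 = 146.48 µV.
Max error for round-to-nearest is LSB/2 = 73.2 µV.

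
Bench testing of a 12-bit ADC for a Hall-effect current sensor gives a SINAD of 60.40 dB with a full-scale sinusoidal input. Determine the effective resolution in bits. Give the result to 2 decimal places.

9.74 bits

(60.40 − 1.76) / 6.02 = 58.64/6.02 = 9.7409 effective bits.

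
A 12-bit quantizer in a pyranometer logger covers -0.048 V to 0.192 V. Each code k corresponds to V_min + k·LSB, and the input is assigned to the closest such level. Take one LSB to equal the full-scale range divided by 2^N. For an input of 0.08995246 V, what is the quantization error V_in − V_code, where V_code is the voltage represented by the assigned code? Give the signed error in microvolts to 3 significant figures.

Full-scale range = 0.192 V − (-0.048 V) = 0.24 V. LSB = 0.24 V / 2^12 ≈ 58.59 µV.
Position in LSBs: (0.08995246 − (-0.048)) × 4096/0.24 = 2354.3887; rounding gives k = 2354.
V_code = V_min + k × range/2^12 = -0.048 + 2354 × 0.24/4096 = 0.08992968750 V.
Error = V_in − V_code = 0.08995246 − (0.08992968750) = +22.8 µV.

+22.8 µV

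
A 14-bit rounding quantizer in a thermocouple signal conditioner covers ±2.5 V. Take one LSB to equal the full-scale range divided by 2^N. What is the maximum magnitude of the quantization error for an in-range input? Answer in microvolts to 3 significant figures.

Span: 2.5 V − (-2.5 V) = 5 V.
LSB = 5 V ÷ 2^14 = 5/16384 V = 305.18 µV.
|e|_max = LSB/2 = 153 µV.

153 µV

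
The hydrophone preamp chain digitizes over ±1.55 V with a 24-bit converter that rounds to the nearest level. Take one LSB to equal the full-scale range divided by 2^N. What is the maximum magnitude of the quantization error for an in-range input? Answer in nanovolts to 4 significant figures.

92.39 nV

Range = 1.55 − (-1.55) = 3.1 V.
Step size = 3.1/16777216 V = 184.774 nV.
|e|_max = LSB/2 = 92.39 nV.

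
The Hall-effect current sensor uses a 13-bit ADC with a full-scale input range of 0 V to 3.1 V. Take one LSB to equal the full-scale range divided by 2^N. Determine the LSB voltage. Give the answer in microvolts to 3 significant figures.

378 µV

Span = 3.1 V.
2^13 = 8192 levels.
Step size = 3.1/8192 V = 378 µV.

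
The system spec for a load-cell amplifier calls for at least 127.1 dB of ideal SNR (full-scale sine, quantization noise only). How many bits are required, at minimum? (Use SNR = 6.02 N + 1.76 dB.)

21 bits

6.02 N + 1.76 ≥ 127.1 gives N ≥ 20.821, so the minimum integer is 21.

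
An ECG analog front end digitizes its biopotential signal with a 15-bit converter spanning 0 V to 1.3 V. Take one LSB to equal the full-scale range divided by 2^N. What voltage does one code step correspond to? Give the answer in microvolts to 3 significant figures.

V_FS = 1.3 V.
2^15 = 32768 levels.
One LSB is 1.3 V / 32768 = 39.7 µV.

39.7 µV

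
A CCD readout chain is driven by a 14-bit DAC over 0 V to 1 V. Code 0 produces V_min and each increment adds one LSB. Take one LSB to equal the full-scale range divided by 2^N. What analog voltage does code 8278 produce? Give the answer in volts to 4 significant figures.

Range is 1 V. LSB = 1 V / 2^14.
Output = V_min + (8278/16384) × range = 0 + 0.505249 × 1 V
      = 0 V + 0.505249 V = 0.505249 V.

0.5052 V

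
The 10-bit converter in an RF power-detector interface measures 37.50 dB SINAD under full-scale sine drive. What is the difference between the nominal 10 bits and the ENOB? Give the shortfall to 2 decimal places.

4.06 bits

ENOB = (SINAD − 1.76)/6.02 = (37.50 − 1.76)/6.02 = 5.9369 bits.
10 − 5.9369 = 4.06 bits below nominal.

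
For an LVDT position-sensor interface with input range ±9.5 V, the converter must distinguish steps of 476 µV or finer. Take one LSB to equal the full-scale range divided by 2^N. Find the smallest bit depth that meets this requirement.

Full-scale range = 9.5 V − (-9.5 V) = 19 V.
Need 2^N ≥ 19 V / 476 µV = 39920 → N_min = 16.

16 bits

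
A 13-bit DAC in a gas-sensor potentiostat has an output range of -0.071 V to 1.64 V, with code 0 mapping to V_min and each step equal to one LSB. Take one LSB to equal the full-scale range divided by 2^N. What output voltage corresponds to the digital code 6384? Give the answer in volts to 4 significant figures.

The full-scale span is 1.64 − (-0.071) = 1.711 V. LSB = 1.711 V / 2^13.
V_out = -0.071 + 6384 × (1.711/8192) V
      = -0.071 V + 1.33338 V = 1.26238 V.

1.262 V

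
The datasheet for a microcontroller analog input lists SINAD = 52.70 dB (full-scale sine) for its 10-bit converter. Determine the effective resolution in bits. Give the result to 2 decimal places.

8.46 bits

ENOB = (SINAD − 1.76) / 6.02 = (52.70 − 1.76) / 6.02 = 50.94 / 6.02 = 8.4618.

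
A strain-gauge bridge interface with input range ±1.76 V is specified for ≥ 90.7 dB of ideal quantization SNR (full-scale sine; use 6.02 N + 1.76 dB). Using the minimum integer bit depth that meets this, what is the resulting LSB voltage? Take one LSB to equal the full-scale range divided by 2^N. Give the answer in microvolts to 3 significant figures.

107 µV

Span: 1.76 V − (-1.76 V) = 3.52 V.
6.02 N + 1.76 ≥ 90.7 gives N ≥ 14.774, so the minimum integer is 15.
Step size = 3.52/32768 V = 107 µV.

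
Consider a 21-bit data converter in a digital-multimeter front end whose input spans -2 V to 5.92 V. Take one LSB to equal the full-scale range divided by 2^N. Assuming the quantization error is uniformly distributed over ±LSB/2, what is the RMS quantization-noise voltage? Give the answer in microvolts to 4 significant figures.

1.090 µV

The full-scale span is 5.92 − (-2) = 7.92 V.
LSB = 7.92 V ÷ 2^21 = 7.92/2097152 V = 3.77655 µV.
RMS of a uniform error over width LSB is LSB/√12 = 1.090 µV.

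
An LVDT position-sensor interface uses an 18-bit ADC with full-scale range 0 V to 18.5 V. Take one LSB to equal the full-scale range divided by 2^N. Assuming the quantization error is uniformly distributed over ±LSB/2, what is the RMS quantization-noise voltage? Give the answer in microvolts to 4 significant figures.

20.37 µV

V_FS = 18.5 V.
LSB = 18.5 V ÷ 2^18 = 18.5/262144 V = 70.5719 µV.
σ_q = LSB/√12 = 70.5719 µV/3.4641 = 20.37 µV.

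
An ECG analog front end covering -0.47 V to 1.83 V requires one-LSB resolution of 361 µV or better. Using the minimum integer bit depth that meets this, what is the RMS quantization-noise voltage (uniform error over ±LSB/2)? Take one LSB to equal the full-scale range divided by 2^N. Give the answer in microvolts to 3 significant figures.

81.0 µV

Full-scale range = 1.83 V − (-0.47 V) = 2.3 V.
Need 2^N ≥ 2.3 V / 361 µV = 6371 → N_min = 13.
LSB = 2.3 V / 2^13 = 280.76 µV.
σ_q = LSB/√12 = 280.76 µV/3.4641 = 81.0 µV.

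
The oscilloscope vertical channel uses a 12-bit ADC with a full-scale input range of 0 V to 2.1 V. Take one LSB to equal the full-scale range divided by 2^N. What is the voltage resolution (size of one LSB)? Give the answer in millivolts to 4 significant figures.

0.5127 mV

V_FS = 2.1 V.
Number of codes = 2^12 = 4096.
LSB = 2.1 V ÷ 2^12 = 2.1/4096 V = 0.5127 mV.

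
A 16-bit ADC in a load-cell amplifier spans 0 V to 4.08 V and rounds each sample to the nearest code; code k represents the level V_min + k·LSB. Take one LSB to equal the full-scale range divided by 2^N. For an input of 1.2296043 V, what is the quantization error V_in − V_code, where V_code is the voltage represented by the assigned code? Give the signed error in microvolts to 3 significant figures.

Span = 4.08 V. LSB = 4.08 V / 2^16 ≈ 62.26 µV.
Position in LSBs: (1.2296043 − (0)) × 65536/4.08 = 19750.8204; rounding gives k = 19751.
V_code = 0 + (19751/65536) × 4.08 = 1.2296154785 V.
e = 1.2296043 − (1.2296154785) = −11.2 µV.

−11.2 µV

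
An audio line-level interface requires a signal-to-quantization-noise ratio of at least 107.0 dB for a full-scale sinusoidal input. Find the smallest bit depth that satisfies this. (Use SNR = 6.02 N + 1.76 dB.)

18 bits

Solving 6.02 N ≥ 107.0 − 1.76: N ≥ 17.482. Round up → N = 18.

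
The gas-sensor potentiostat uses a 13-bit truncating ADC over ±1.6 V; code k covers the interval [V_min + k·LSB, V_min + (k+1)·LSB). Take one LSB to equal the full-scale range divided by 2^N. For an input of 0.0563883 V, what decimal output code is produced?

Span: 1.6 V − (-1.6 V) = 3.2 V. LSB = 3.2 V / 2^13 ≈ 390.6 µV.
V_in − V_min = 0.0563883 − (-1.6) = 1.6563883 V.
Divide by LSB: 1.6563883 × 8192/3.2 = 4240.3540.
Truncating gives code 4240.

4240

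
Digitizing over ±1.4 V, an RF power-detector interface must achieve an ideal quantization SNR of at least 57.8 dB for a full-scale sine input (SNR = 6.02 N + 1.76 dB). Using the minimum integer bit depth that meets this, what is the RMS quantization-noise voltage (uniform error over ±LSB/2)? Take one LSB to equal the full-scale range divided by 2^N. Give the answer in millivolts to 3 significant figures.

0.789 mV

Full-scale range = 1.4 V − (-1.4 V) = 2.8 V.
N ≥ (57.8 − 1.76)/6.02 = 9.309 → N_min = 10.
LSB = 2.8 V ÷ 2^10 = 2.8/1024 V = 2.7344 mV.
RMS noise = LSB/√12 = 0.789 mV.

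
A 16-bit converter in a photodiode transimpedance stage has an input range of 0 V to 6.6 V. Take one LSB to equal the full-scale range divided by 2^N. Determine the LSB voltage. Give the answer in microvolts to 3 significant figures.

Range is 6.6 V.
2^16 = 65536 levels.
One LSB is 6.6 V / 65536 = 101 µV.

101 µV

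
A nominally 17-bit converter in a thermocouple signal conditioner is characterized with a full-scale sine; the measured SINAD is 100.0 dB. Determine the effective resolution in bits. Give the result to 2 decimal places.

16.32 bits

ENOB = (100.0 − 1.76)/6.02 = 16.3189 bits.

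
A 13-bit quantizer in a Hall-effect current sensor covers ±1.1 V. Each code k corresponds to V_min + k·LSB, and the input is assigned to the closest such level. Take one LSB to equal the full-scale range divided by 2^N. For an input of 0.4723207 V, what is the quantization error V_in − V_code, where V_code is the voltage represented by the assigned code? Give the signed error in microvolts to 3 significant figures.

−67.0 µV

The full-scale span is 1.1 − (-1.1) = 2.2 V. LSB = 2.2 V / 2^13 ≈ 268.6 µV.
Position in LSBs: (0.4723207 − (-1.1)) × 8192/2.2 = 5854.7505; rounding gives k = 5855.
V_code = -1.1 + (5855/8192) × 2.2 = 0.4723876953 V.
e = 0.4723207 − (0.4723876953) = −67.0 µV.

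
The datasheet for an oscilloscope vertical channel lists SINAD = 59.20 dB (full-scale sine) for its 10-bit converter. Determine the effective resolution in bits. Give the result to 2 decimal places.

ENOB = (SINAD − 1.76) / 6.02 = (59.20 − 1.76) / 6.02 = 57.44 / 6.02 = 9.5415.

9.54 bits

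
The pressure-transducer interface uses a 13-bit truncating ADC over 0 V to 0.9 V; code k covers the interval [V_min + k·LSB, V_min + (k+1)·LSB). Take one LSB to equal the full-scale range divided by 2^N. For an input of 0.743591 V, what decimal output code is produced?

Span = 0.9 V. LSB = 0.9 V / 2^13 ≈ 109.9 µV.
V_in − V_min = 0.743591 − (0) = 0.743591 V.
Divide by LSB: 0.743591 × 8192/0.9 = 6768.3305.
Truncating gives code 6768.

6768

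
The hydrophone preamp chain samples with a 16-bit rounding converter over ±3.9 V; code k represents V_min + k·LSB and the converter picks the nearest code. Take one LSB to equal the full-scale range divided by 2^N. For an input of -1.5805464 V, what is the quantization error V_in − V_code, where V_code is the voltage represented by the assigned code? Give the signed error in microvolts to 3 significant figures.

+20.0 µV

Span: 3.9 V − (-3.9 V) = 7.8 V. LSB = 7.8 V / 2^16 ≈ 119.0 µV.
(-1.5805464 − (-3.9)) / LSB = 2.3194536 × 65536/7.8 = 19488.1681. Nearest integer: k = 19488.
V_code = -3.9 + (19488/65536) × 7.8 = -1.5805664063 V.
Error = V_in − V_code = -1.5805464 − (-1.5805664063) = +20.0 µV.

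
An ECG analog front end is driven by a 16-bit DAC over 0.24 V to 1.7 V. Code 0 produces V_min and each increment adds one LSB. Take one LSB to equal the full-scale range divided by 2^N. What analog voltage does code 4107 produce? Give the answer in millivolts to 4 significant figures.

Full-scale range = 1.7 V − (0.24 V) = 1.46 V. LSB = 1.46 V / 2^16.
V_out = V_min + code × LSB = 0.24 V + 4107 × 1.46 V / 65536
      = 0.24 + 0.0914951 = 0.331495 V.

331.5 mV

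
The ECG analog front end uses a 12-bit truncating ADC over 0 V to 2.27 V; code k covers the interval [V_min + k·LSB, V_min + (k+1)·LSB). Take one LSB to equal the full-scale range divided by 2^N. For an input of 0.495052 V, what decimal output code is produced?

893

Range is 2.27 V. LSB = 2.27 V / 2^12 ≈ 0.5542 mV.
code = ⌊(V_in − V_min)/LSB⌋ = ⌊(V_in − V_min) × 2^12 / range⌋
     = ⌊(0.495052 − (0)) × 4096 / 2.27⌋ = ⌊0.495052 × 4096/2.27⌋
     = ⌊893.274⌋ = 893.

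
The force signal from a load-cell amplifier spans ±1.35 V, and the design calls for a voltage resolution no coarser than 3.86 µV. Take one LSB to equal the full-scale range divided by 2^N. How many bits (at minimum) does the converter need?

Full-scale range = 1.35 V − (-1.35 V) = 2.7 V.
Required number of levels: 2.7/3.86 µV = 699480; smallest N with 2^N ≥ that is 20.

20 bits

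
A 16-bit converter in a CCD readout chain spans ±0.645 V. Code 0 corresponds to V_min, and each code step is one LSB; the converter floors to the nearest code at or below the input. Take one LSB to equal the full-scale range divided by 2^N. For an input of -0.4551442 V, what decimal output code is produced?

Span: 0.645 V − (-0.645 V) = 1.29 V. LSB = 1.29 V / 2^16 ≈ 19.68 µV.
V_in − V_min = -0.4551442 − (-0.645) = 0.1898558 V.
Divide by LSB: 0.1898558 × 65536/1.29 = 9645.2633.
Truncating gives code 9645.

9645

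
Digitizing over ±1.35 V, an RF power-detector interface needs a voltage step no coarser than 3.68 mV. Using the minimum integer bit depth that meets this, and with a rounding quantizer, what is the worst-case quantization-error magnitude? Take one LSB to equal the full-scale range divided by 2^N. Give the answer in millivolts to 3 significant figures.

1.32 mV

Full-scale range = 1.35 V − (-1.35 V) = 2.7 V.
Need 2^N ≥ 2.7 V / 3.68 mV = 733.7 → N_min = 10.
One LSB is 2.7 V / 1024 = 2.6367 mV.
Max error for round-to-nearest is LSB/2 = 1.32 mV.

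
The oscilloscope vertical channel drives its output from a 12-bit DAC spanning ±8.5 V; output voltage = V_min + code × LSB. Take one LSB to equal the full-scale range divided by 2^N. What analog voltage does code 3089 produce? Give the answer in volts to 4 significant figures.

4.321 V

Span: 8.5 V − (-8.5 V) = 17 V. LSB = 17 V / 2^12.
V_out = V_min + code × LSB = -8.5 V + 3089 × 17 V / 4096
      = -8.5 + 12.8206 = 4.32056 V.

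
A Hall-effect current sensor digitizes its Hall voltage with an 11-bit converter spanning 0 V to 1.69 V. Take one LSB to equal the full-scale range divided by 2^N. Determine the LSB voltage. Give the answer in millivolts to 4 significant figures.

0.8252 mV

Range is 1.69 V.
Number of codes = 2^11 = 2048.
One LSB is 1.69 V / 2048 = 0.8252 mV.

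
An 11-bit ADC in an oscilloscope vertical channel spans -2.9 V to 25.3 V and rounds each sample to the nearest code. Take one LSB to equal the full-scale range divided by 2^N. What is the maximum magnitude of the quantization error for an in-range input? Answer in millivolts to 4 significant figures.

6.885 mV

Full-scale range = 25.3 V − (-2.9 V) = 28.2 V.
One LSB is 28.2 V / 2048 = 13.7695 mV.
A rounding quantizer has |error| ≤ LSB/2 = 6.885 mV.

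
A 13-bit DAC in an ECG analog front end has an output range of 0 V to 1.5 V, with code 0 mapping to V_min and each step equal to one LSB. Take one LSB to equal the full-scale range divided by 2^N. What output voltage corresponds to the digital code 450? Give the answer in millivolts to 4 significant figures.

82.40 mV

V_FS = 1.5 V. LSB = 1.5 V / 2^13.
V_out = 0 + 450 × (1.5/8192) V
      = 0 V + 0.0823975 V = 0.0823975 V.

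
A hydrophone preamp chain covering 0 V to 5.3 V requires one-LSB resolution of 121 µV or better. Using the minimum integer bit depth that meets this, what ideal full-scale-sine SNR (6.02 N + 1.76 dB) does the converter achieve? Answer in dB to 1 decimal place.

V_FS = 5.3 V.
5.3 V / 121 µV = 43800. Since 2^15 = 32768 and 2^16 = 65536, N = 16.
SNR = 6.02 × 16 + 1.76 = 98.08 dB.

98.1 dB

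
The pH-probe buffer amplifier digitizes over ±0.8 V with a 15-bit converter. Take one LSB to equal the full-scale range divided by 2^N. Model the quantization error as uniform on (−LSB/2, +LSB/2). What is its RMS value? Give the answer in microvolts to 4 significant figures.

The full-scale span is 0.8 − (-0.8) = 1.6 V.
One LSB is 1.6 V / 32768 = 48.8281 µV.
For a uniform distribution on [−LSB/2, +LSB/2], V_rms = LSB/√12 = 48.8281 µV/3.4641 = 14.10 µV.

14.10 µV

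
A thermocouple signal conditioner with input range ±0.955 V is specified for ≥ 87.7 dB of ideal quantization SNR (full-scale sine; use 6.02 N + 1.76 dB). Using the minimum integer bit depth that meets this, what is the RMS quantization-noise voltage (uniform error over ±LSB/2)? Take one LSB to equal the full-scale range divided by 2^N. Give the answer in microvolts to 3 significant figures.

16.8 µV

Range = 0.955 − (-0.955) = 1.91 V.
Solving 6.02 N ≥ 87.7 − 1.76: N ≥ 14.276. Round up → N = 15.
One LSB is 1.91 V / 32768 = 58.289 µV.
V_rms = LSB/√12 = 16.8 µV.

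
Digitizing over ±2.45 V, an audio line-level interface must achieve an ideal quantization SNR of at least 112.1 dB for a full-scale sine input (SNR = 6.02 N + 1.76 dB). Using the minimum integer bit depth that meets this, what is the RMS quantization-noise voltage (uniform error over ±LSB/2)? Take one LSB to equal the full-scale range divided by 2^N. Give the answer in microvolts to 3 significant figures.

2.70 µV

Range = 2.45 − (-2.45) = 4.9 V.
6.02 N + 1.76 ≥ 112.1 gives N ≥ 18.329, so the minimum integer is 19.
LSB = 4.9 V ÷ 2^19 = 4.9/524288 V = 9.3460 µV.
σ_q = LSB/√12 = 9.3460 µV/3.4641 = 2.70 µV.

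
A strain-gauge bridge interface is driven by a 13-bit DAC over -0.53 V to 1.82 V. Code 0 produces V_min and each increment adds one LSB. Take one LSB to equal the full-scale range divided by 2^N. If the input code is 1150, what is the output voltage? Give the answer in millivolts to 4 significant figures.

Full-scale range = 1.82 V − (-0.53 V) = 2.35 V. LSB = 2.35 V / 2^13.
Output = V_min + (1150/8192) × range = -0.53 + 0.140381 × 2.35 V
      = -0.53 V + 0.329895 V = -0.200105 V.

-200.1 mV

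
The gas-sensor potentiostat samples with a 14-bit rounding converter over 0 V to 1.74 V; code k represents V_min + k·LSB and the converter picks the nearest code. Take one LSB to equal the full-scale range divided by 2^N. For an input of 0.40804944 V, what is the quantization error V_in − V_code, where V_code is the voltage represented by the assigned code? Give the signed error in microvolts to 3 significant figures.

+24.5 µV

V_FS = 1.74 V. LSB = 1.74 V / 2^14 ≈ 106.2 µV.
(0.40804944 − (0)) / LSB = 0.40804944 × 16384/1.74 = 3842.2310. Nearest integer: k = 3842.
V_code = V_min + k × range/2^14 = 0 + 3842 × 1.74/16384 = 0.40802490234 V.
e = 0.40804944 − (0.40802490234) = +24.5 µV.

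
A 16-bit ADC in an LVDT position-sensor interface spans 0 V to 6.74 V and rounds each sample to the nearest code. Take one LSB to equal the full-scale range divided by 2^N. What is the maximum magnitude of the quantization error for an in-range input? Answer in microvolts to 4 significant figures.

Full-scale range = 6.74 V.
One LSB is 6.74 V / 65536 = 102.844 µV.
A rounding quantizer has |error| ≤ LSB/2 = 51.42 µV.

51.42 µV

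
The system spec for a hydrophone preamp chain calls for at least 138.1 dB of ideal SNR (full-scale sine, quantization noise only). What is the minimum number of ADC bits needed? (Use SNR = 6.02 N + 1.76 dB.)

23 bits

N ≥ (138.1 − 1.76)/6.02 = 22.648 → N_min = 23.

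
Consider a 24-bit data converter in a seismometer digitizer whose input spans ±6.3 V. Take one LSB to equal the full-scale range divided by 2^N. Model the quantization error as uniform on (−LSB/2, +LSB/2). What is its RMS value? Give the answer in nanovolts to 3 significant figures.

Range = 6.3 − (-6.3) = 12.6 V.
Step size = 12.6/16777216 V = 0.75102 µV.
V_rms = LSB/√12 = 0.75102 µV / √12 = 217 nV.

217 nV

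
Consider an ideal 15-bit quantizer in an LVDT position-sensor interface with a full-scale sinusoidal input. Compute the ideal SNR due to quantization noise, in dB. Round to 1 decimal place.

92.1 dB

Ideal quantization SNR: 6.02 × 15 + 1.76 dB = 92.1 dB.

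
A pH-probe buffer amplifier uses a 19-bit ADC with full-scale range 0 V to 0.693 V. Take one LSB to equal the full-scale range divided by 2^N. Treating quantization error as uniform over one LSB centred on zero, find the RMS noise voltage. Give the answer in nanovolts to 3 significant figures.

382 nV

V_FS = 0.693 V.
One LSB is 0.693 V / 524288 = 1.3218 µV.
For a uniform distribution on [−LSB/2, +LSB/2], V_rms = LSB/√12 = 1.3218 µV/3.4641 = 382 nV.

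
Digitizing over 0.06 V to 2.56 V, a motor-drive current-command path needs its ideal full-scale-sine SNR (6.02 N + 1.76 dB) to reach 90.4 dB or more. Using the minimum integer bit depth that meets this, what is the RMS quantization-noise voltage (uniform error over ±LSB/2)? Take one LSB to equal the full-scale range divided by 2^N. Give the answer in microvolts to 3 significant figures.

22.0 µV

Range = 2.56 − (0.06) = 2.5 V.
Solving 6.02 N ≥ 90.4 − 1.76: N ≥ 14.724. Round up → N = 15.
Step size = 2.5/32768 V = 76.294 µV.
V_rms = LSB/√12 = 22.0 µV.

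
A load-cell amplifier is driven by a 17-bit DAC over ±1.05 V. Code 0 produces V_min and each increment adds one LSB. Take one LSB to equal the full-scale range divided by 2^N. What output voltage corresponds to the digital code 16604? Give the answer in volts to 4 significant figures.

-0.7840 V

The full-scale span is 1.05 − (-1.05) = 2.1 V. LSB = 2.1 V / 2^17.
V_out = -1.05 + 16604 × (2.1/131072) V
      = -1.05 + 0.266025 = -0.783975 V.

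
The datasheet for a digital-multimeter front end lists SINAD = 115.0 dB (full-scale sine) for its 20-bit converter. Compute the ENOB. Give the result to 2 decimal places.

ENOB = (115.0 − 1.76)/6.02 = 18.8106 bits.

18.81 bits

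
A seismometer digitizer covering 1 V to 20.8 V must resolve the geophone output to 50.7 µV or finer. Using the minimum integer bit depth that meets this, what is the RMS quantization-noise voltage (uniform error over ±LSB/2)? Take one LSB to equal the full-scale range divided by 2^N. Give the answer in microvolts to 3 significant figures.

Full-scale range = 20.8 V − (1 V) = 19.8 V.
Levels needed ≥ 19.8/50.7 µV = 390500. 2^19 = 524288 suffices, so N_min = 19.
Step size = 19.8/524288 V = 37.766 µV.
RMS noise = LSB/√12 = 10.9 µV.

10.9 µV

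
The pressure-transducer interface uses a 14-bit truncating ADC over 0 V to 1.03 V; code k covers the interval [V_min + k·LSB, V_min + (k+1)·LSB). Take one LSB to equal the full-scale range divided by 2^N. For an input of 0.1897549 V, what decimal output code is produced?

Span = 1.03 V. LSB = 1.03 V / 2^14 ≈ 62.87 µV.
V_in − V_min = 0.1897549 − (0) = 0.1897549 V.
Divide by LSB: 0.1897549 × 16384/1.03 = 3018.3925.
Truncating gives code 3018.

3018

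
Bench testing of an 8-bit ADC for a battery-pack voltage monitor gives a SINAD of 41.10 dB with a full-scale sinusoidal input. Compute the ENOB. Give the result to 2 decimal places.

6.53 bits

(41.10 − 1.76) / 6.02 = 39.34/6.02 = 6.5349 effective bits.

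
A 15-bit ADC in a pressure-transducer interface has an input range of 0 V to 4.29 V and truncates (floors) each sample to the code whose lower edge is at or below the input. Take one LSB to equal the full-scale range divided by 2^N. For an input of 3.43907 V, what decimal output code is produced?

Full-scale range = 4.29 V. LSB = 4.29 V / 2^15 ≈ 130.9 µV.
code = ⌊(V_in − V_min)/LSB⌋ = ⌊(V_in − V_min) × 2^15 / range⌋
     = ⌊(3.43907 − (0)) × 32768 / 4.29⌋ = ⌊3.43907 × 32768/4.29⌋
     = ⌊26268.402⌋ = 26268.

26268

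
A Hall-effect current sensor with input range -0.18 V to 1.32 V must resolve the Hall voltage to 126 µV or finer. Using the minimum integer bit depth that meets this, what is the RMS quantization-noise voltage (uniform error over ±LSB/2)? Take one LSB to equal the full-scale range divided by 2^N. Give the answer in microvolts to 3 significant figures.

Range = 1.32 − (-0.18) = 1.5 V.
Levels needed ≥ 1.5/126 µV = 11900. 2^14 = 16384 suffices, so N_min = 14.
Step size = 1.5/16384 V = 91.553 µV.
σ_q = LSB/√12 = 91.553 µV/3.4641 = 26.4 µV.

26.4 µV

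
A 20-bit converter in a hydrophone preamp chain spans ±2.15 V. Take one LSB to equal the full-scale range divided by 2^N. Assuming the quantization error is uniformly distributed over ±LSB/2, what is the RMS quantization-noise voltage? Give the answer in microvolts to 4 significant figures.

Full-scale range = 2.15 V − (-2.15 V) = 4.3 V.
Step size = 4.3/1048576 V = 4.10080 µV.
For a uniform distribution on [−LSB/2, +LSB/2], V_rms = LSB/√12 = 4.10080 µV/3.4641 = 1.184 µV.

1.184 µV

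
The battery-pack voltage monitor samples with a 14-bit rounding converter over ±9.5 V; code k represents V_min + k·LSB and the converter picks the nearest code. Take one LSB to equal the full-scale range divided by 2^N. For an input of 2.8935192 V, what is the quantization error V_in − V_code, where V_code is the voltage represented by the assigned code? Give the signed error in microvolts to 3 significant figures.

Full-scale range = 9.5 V − (-9.5 V) = 19 V. LSB = 19 V / 2^14 ≈ 1.160 mV.
Position in LSBs: (2.8935192 − (-9.5)) × 16384/19 = 10687.1273; rounding gives k = 10687.
Reconstructed level: -9.5 + 10687 × 19/16384 V = 2.8933715820 V.
V_in − V_code = 2.8935192 − (2.8933715820) = +148 µV.

+148 µV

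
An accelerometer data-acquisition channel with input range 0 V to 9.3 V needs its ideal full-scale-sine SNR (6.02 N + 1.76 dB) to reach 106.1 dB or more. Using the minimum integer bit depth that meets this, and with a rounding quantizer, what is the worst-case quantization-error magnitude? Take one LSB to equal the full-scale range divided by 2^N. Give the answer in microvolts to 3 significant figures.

17.7 µV

Span = 9.3 V.
6.02 N + 1.76 ≥ 106.1 gives N ≥ 17.332, so the minimum integer is 18.
One LSB is 9.3 V / 262144 = 35.477 µV.
Half an LSB is 17.7 µV.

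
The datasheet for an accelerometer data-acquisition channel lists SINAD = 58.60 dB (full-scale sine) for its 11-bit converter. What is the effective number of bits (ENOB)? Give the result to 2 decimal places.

9.44 bits

Inverting SNR = 6.02 N + 1.76: N_eff = (58.60 − 1.76)/6.02 = 9.4419.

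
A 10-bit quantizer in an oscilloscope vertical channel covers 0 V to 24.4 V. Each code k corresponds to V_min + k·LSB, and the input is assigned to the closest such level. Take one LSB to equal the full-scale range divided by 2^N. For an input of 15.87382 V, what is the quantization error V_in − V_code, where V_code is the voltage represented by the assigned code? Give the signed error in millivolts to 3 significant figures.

+4.29 mV

V_FS = 24.4 V. LSB = 24.4 V / 2^10 ≈ 23.83 mV.
(V_in − V_min)/LSB = (15.87382 − (0)) × 1024/24.4 = 666.1800 → nearest code k = 666.
V_code = 0 + (666/1024) × 24.4 = 15.86953125 V.
V_in − V_code = 15.87382 − (15.86953125) = +4.29 mV.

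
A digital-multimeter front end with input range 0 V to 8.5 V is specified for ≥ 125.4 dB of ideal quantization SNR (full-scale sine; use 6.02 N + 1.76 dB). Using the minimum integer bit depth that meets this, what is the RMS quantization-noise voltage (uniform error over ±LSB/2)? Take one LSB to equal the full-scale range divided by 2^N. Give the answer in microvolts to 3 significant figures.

Full-scale range = 8.5 V.
Required N = ⌈(125.4 − 1.76)/6.02⌉ = ⌈20.538⌉ = 21.
LSB = 8.5 V ÷ 2^21 = 8.5/2097152 V = 4.0531 µV.
RMS noise = LSB/√12 = 1.17 µV.

1.17 µV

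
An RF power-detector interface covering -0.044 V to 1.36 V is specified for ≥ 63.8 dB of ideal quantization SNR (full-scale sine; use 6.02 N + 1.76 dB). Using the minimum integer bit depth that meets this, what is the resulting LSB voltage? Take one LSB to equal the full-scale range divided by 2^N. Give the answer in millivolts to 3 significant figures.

0.686 mV

Range = 1.36 − (-0.044) = 1.404 V.
N ≥ (63.8 − 1.76)/6.02 = 10.306 → N_min = 11.
LSB = 1.404 V / 2^11 = 0.686 mV.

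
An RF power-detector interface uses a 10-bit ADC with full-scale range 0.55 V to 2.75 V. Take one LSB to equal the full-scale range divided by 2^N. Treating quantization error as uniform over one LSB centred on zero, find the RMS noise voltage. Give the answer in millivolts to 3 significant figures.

Full-scale range = 2.75 V − (0.55 V) = 2.2 V.
One LSB is 2.2 V / 1024 = 2.1484 mV.
RMS of a uniform error over width LSB is LSB/√12 = 0.620 mV.

0.620 mV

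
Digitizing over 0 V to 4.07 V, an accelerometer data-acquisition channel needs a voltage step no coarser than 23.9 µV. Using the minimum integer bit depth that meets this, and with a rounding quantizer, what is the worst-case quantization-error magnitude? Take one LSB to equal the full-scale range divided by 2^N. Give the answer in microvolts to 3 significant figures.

7.76 µV

V_FS = 4.07 V.
Need 2^N ≥ 4.07 V / 23.9 µV = 170300 → N_min = 18.
One LSB is 4.07 V / 262144 = 15.526 µV.
Max error for round-to-nearest is LSB/2 = 7.76 µV.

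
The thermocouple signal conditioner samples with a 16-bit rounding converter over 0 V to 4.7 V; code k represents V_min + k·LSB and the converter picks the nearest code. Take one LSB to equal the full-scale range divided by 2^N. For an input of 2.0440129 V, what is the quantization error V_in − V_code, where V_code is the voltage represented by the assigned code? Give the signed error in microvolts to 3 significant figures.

Full-scale range = 4.7 V. LSB = 4.7 V / 2^16 ≈ 71.72 µV.
(V_in − V_min)/LSB = (2.0440129 − (0)) × 65536/4.7 = 28501.3680 → nearest code k = 28501.
Reconstructed level: 0 + 28501 × 4.7/65536 V = 2.0439865112 V.
V_in − V_code = 2.0440129 − (2.0439865112) = +26.4 µV.

+26.4 µV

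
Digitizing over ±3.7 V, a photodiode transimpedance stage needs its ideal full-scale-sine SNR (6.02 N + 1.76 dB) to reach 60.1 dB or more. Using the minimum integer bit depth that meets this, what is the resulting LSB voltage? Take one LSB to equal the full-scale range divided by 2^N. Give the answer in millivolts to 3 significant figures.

Full-scale range = 3.7 V − (-3.7 V) = 7.4 V.
Solving 6.02 N ≥ 60.1 − 1.76: N ≥ 9.691. Round up → N = 10.
LSB = 7.4 V / 2^10 = 7.23 mV.

7.23 mV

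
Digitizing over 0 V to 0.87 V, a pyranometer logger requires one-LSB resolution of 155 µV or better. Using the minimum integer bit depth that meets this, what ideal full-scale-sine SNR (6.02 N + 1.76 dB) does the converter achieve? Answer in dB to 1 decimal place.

80.0 dB

Range is 0.87 V.
Required number of levels: 0.87/155 µV = 5612.9; smallest N with 2^N ≥ that is 13.
SNR = 6.02 × 13 + 1.76 = 80.02 dB.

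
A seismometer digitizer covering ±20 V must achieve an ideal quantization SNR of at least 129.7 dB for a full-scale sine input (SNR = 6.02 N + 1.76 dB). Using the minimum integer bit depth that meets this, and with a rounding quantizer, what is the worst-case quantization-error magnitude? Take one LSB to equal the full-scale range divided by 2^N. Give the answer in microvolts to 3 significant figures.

4.77 µV

Full-scale range = 20 V − (-20 V) = 40 V.
Solving 6.02 N ≥ 129.7 − 1.76: N ≥ 21.252. Round up → N = 22.
LSB = 40 V ÷ 2^22 = 40/4194304 V = 9.5367 µV.
Half an LSB is 4.77 µV.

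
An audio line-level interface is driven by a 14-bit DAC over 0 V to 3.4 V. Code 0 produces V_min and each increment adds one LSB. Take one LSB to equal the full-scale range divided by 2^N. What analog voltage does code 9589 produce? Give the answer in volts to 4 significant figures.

1.990 V

Span = 3.4 V. LSB = 3.4 V / 2^14.
Output = V_min + (9589/16384) × range = 0 + 0.585266 × 3.4 V
      = 0 V + 1.98990 V = 1.98990 V.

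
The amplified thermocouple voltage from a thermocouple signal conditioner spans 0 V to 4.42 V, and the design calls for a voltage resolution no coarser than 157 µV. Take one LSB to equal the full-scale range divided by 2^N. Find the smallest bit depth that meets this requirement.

Full-scale range = 4.42 V.
4.42 V / 157 µV = 28150. Since 2^14 = 16384 and 2^15 = 32768, N = 15.

15 bits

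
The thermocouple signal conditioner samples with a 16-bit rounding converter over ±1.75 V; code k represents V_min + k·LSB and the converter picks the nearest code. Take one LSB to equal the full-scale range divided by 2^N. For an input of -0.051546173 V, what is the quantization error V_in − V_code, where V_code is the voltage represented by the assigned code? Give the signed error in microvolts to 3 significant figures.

Range = 1.75 − (-1.75) = 3.5 V. LSB = 3.5 V / 2^16 ≈ 53.41 µV.
(V_in − V_min)/LSB = (-0.051546173 − (-1.75)) × 65536/3.5 = 31802.8200 → nearest code k = 31803.
Reconstructed level: -1.75 + 31803 × 3.5/65536 V = -0.051536560059 V.
e = -0.051546173 − (-0.051536560059) = −9.61 µV.

−9.61 µV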